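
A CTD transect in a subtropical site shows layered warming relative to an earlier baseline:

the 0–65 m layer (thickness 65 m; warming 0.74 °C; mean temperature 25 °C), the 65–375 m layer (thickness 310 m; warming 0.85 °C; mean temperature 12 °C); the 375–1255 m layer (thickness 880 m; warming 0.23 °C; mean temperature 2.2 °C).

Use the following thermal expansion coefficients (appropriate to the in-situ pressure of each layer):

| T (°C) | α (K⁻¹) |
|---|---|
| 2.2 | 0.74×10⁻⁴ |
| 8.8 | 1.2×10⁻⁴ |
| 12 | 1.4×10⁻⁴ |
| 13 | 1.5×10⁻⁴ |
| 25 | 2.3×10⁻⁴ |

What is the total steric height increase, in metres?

Layer 1 at 25 °C → α = 2.3×10⁻⁴ K⁻¹
Layer 2 at 12 °C → α = 1.4×10⁻⁴ K⁻¹
Layer 3 at 2.2 °C → α = 0.74×10⁻⁴ K⁻¹
65 × 0.74 × 2.3×10⁻⁴ = 0.011063 m
Layer 2: 0.85 × 1.4×10⁻⁴ × 310 = 0.03689 m
Layer 3: 0.74×10⁻⁴ × 880 × 0.23 = 0.0149776 m
Δh = 0.011063 + 0.03689 + 0.0149776 = 0.0629306 m ≈ 0.063 m

Δh ≈ 0.063 m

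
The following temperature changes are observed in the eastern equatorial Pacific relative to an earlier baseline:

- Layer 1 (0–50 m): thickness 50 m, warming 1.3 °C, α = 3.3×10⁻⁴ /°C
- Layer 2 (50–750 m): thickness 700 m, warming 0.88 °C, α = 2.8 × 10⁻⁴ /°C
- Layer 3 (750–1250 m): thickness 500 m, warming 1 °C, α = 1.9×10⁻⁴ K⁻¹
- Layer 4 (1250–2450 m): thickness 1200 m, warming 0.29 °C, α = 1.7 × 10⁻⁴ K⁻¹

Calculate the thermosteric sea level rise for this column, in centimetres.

34.8 cm

Layer 1: 1.3 × 50 × 3.3×10⁻⁴ = 0.02145 m
50–750 m: 700 × 2.8×10⁻⁴ × 0.88 = 0.17248 m
750–1250 m: 1.9×10⁻⁴ × 500 × 1 = 0.09500 m
1250–2450 m: 1200 × 1.7×10⁻⁴ × 0.29 = 0.05916 m
Δh = 0.02145 + 0.17248 + 0.09500 + 0.05916 = 0.34809 m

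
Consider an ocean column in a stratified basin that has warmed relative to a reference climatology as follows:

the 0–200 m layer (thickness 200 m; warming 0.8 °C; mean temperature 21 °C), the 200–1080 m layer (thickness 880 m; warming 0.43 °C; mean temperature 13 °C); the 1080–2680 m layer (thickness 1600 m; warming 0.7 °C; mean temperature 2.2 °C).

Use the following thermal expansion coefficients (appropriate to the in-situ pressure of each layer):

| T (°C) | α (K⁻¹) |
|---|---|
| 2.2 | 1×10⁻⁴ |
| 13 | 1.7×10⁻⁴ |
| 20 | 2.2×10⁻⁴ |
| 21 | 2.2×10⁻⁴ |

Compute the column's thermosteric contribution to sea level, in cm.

21.2 cm of thermosteric rise

Layer 1 at 21 °C → α = 2.2×10⁻⁴ K⁻¹
Layer 2 at 13 °C → α = 1.7×10⁻⁴ K⁻¹
Layer 3 at 2.2 °C → α = 1×10⁻⁴ K⁻¹
200 × 2.2×10⁻⁴ × 0.8 = 0.03520 m
1.7×10⁻⁴ × 880 × 0.43 = 0.064328 m
Layer 3: 0.7 × 1×10⁻⁴ × 1600 = 0.11200 m
Δh = 0.03520 + 0.064328 + 0.11200 = 0.211528 m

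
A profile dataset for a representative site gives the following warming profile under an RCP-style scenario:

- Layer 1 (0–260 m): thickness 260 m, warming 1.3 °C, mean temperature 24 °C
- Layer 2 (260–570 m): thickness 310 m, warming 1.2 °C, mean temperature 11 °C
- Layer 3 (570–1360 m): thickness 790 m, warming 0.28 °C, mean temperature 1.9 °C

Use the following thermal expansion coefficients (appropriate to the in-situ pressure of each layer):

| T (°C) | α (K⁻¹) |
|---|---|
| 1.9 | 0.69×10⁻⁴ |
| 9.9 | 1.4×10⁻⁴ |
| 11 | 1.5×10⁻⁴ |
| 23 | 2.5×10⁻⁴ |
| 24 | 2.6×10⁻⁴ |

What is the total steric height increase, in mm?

Layer 1 at 24 °C → α = 2.6×10⁻⁴ K⁻¹
Layer 2 at 11 °C → α = 1.5×10⁻⁴ K⁻¹
Layer 3 at 1.9 °C → α = 0.69×10⁻⁴ K⁻¹
Layer 1: 1.3 × 2.6×10⁻⁴ × 260 = 0.08788 m
1.5×10⁻⁴ × 310 × 1.2 = 0.05580 m
570–1360 m: 0.69×10⁻⁴ × 0.28 × 790 = 0.0152628 m
Δh = 0.08788 + 0.05580 + 0.0152628 = 0.1589428 m ≈ 159 mm

about 159 mm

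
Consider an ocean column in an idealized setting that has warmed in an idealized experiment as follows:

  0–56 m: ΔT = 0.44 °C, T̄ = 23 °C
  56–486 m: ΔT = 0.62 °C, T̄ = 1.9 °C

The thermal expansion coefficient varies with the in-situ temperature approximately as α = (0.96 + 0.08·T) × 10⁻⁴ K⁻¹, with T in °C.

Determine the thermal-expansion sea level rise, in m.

Layer 1: α = (0.96 + 0.08×23)×10⁻⁴ = 2.8×10⁻⁴ K⁻¹
Layer 2: α = (0.96 + 0.08×1.9)×10⁻⁴ = 1.112×10⁻⁴ K⁻¹
0–56 m: 0.44 × 56 × 2.8×10⁻⁴ = 0.0068992 m
56–486 m: 430 × 1.112×10⁻⁴ × 0.62 = 0.02964592 m
Δh = 0.0068992 + 0.02964592 = 0.03654512 m

0.0365 m of thermosteric rise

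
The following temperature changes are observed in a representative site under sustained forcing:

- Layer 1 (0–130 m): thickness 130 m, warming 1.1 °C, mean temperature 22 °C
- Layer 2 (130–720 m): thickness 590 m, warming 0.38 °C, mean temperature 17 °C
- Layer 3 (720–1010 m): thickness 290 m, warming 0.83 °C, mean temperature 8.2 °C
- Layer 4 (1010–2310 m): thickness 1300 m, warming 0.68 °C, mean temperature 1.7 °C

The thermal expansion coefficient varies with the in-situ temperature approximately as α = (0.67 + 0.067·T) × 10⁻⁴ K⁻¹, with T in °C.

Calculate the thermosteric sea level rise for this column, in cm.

17 cm

Layer 1: α = (0.67 + 0.067×22)×10⁻⁴ = 2.144×10⁻⁴ K⁻¹
Layer 2: α = (0.67 + 0.067×17)×10⁻⁴ = 1.809×10⁻⁴ K⁻¹
Layer 3: α = (0.67 + 0.067×8.2)×10⁻⁴ = 1.2194×10⁻⁴ K⁻¹
Layer 4: α = (0.67 + 0.067×1.7)×10⁻⁴ = 0.7839×10⁻⁴ K⁻¹
130 × 1.1 × 2.144×10⁻⁴ = 0.0306592 m
130–720 m: 1.809×10⁻⁴ × 590 × 0.38 = 0.04055778 m
1.2194×10⁻⁴ × 0.83 × 290 = 0.029350958 m
0.7839×10⁻⁴ × 0.68 × 1300 = 0.06929676 m
Δh = 0.0306592 + 0.04055778 + 0.029350958 + 0.06929676 = 0.169864698 m ≈ 17 cm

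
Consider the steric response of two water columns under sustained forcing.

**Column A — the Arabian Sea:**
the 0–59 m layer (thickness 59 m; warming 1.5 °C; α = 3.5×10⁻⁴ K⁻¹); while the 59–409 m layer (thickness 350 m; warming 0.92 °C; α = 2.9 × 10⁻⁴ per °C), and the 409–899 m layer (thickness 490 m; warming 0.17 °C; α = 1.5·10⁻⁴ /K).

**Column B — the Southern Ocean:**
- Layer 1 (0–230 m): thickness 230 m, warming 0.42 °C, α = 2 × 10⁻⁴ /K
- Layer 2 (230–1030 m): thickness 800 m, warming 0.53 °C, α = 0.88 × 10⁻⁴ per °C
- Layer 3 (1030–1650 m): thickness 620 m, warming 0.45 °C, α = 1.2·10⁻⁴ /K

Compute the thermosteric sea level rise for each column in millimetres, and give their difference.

A: 137 mm; B: 90.1 mm; difference 46.7 mm

A 59 × 3.5×10⁻⁴ × 1.5 = 0.030975 m
A 59–409 m: 2.9×10⁻⁴ × 350 × 0.92 = 0.09338 m
A 409–899 m: 490 × 1.5×10⁻⁴ × 0.17 = 0.012495 m
A total: 0.13685 m
B 0.42 × 2×10⁻⁴ × 230 = 0.01932 m
B 0.88×10⁻⁴ × 0.53 × 800 = 0.037312 m
B 0.45 × 620 × 1.2×10⁻⁴ = 0.03348 m
B total: 0.090112 m
Difference: 0.13685 − 0.090112 = 0.046738 m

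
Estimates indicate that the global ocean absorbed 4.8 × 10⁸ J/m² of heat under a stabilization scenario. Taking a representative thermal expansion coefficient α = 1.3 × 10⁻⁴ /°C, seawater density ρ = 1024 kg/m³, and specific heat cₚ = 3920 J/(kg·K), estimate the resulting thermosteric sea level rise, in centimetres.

Δh = αQ/(ρcₚ) = 1.3×10⁻⁴ × 4.8×10⁸ / (1024 × 3920) ≈ 0.015545 m

Δh = 1.6 cm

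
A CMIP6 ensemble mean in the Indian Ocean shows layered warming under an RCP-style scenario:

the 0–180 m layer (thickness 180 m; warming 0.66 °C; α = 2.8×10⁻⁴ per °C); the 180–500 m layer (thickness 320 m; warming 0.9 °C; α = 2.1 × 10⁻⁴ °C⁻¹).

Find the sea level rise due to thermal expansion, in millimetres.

about 94 mm

Layer 1: 180 × 2.8×10⁻⁴ × 0.66 = 0.033264 m
Layer 2: 0.9 × 2.1×10⁻⁴ × 320 = 0.06048 m
Δh = 0.033264 + 0.06048 = 0.093744 m ≈ 94 mm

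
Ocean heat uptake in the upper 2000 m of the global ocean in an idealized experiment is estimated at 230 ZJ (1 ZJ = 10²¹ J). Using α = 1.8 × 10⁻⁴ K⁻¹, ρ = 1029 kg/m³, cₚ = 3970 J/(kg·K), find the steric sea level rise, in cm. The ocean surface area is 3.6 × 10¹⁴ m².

2.8 cm of thermosteric rise

Per unit area: Q = 230×10²¹ / (3.6×10¹⁴) ≈ 6.389×10⁸ J/m²
Δh = αQ/(ρcₚ) = 1.8×10⁻⁴ × 6.389×10⁸ / (1029 × 3970) ≈ 0.028151 m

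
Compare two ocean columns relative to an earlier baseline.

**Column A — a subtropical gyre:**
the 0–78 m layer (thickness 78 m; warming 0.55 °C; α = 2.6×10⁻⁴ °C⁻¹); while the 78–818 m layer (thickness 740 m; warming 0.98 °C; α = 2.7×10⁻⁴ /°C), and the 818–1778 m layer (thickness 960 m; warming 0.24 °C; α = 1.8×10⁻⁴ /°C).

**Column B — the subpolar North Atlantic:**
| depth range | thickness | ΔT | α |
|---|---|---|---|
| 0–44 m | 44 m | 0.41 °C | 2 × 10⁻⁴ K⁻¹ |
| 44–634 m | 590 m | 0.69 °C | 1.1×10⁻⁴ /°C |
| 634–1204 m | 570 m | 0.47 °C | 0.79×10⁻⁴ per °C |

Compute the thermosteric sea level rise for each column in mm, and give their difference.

Δh_A ≈ 250 mm, Δh_B ≈ 70 mm; difference ≈ 180 mm

A 78 × 0.55 × 2.6×10⁻⁴ = 0.011154 m
A 78–818 m: 0.98 × 740 × 2.7×10⁻⁴ = 0.195804 m
A 818–1778 m: 0.24 × 960 × 1.8×10⁻⁴ = 0.041472 m
A total: 0.24843 m
B Layer 1: 2×10⁻⁴ × 44 × 0.41 = 0.003608 m
B 44–634 m: 1.1×10⁻⁴ × 0.69 × 590 = 0.044781 m
B 0.79×10⁻⁴ × 0.47 × 570 = 0.0211641 m
B total: 0.0695531 m
Difference: 0.24843 − 0.0695531 = 0.1788769 m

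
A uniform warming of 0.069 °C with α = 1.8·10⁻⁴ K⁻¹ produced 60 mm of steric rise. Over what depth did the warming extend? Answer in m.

H = Δh/(αΔT) = 0.06 / (1.8×10⁻⁴ × 0.069) ≈ 4831 m

about 4800 m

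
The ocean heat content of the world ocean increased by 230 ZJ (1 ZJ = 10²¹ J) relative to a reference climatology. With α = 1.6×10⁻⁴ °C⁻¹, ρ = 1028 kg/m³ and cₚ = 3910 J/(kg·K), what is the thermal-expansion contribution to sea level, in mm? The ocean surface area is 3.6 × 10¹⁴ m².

Per unit area: Q = 230×10²¹ / (3.6×10¹⁴) ≈ 6.389×10⁸ J/m²
Δh = αQ/(ρcₚ) = 1.6×10⁻⁴ × 6.389×10⁸ / (1028 × 3910) ≈ 0.025432 m

Δh = 25 mm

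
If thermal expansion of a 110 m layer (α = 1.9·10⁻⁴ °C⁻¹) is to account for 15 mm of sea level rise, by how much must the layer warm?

ΔT = Δh/(αH) = 0.015 / (1.9×10⁻⁴ × 110) ≈ 0.7177 °C

ΔT ≈ 0.718 °C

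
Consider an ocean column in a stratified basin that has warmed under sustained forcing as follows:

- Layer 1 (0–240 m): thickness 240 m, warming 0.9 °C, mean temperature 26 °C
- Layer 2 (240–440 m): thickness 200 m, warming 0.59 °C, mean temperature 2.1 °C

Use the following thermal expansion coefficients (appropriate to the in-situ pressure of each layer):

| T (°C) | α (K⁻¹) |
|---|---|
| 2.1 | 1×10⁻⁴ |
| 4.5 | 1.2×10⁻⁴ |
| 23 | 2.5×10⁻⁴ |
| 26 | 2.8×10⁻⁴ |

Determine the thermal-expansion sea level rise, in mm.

72.3 mm

Layer 1 at 26 °C → α = 2.8×10⁻⁴ K⁻¹
Layer 2 at 2.1 °C → α = 1×10⁻⁴ K⁻¹
240 × 2.8×10⁻⁴ × 0.9 = 0.06048 m
240–440 m: 1×10⁻⁴ × 0.59 × 200 = 0.01180 m
Δh = 0.06048 + 0.01180 = 0.07228 m ≈ 72.3 mm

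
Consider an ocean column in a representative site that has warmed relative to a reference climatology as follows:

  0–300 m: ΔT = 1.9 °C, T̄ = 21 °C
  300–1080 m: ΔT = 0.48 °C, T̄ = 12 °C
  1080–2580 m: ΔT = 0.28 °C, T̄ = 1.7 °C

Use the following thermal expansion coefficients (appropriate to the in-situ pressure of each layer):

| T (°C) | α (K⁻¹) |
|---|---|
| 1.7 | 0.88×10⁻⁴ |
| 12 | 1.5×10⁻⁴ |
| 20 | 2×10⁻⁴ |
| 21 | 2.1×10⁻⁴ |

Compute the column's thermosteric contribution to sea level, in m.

Δh = 0.213 m

Layer 1 at 21 °C → α = 2.1×10⁻⁴ K⁻¹
Layer 2 at 12 °C → α = 1.5×10⁻⁴ K⁻¹
Layer 3 at 1.7 °C → α = 0.88×10⁻⁴ K⁻¹
0–300 m: 300 × 1.9 × 2.1×10⁻⁴ = 0.11970 m
300–1080 m: 0.48 × 1.5×10⁻⁴ × 780 = 0.05616 m
Layer 3: 0.28 × 1500 × 0.88×10⁻⁴ = 0.03696 m
Δh = 0.11970 + 0.05616 + 0.03696 = 0.21282 m ≈ 0.213 m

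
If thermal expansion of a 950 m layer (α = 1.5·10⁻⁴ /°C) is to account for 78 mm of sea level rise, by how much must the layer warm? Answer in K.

about 0.547 K

ΔT = Δh/(αH) = 0.078 / (1.5×10⁻⁴ × 950) ≈ 0.5474 K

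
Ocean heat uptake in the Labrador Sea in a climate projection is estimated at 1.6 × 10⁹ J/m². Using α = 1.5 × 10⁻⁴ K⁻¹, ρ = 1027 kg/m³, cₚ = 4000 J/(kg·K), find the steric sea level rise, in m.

Δh = αQ/(ρcₚ) = 1.5×10⁻⁴ × 1.6×10⁹ / (1027 × 4000) ≈ 0.058423 m

Δh = 0.0584 m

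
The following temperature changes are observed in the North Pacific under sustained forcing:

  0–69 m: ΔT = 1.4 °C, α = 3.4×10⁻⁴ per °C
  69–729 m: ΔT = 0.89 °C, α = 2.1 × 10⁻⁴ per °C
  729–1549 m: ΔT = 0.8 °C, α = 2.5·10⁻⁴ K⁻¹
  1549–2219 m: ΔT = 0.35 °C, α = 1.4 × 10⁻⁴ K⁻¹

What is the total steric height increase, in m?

Δh ≈ 0.353 m

Layer 1: 69 × 3.4×10⁻⁴ × 1.4 = 0.032844 m
69–729 m: 0.89 × 660 × 2.1×10⁻⁴ = 0.123354 m
Layer 3: 2.5×10⁻⁴ × 0.8 × 820 = 0.16400 m
Layer 4: 1.4×10⁻⁴ × 0.35 × 670 = 0.03283 m
Δh = 0.032844 + 0.123354 + 0.16400 + 0.03283 = 0.353028 m ≈ 0.353 m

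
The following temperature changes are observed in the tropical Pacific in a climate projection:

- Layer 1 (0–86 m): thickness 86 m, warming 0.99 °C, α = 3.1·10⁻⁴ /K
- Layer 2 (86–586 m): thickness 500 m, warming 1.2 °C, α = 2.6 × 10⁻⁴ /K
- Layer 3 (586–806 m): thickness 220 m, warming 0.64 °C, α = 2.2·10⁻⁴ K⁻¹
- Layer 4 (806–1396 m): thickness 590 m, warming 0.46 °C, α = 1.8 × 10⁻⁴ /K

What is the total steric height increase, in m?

0.262 m

0.99 × 3.1×10⁻⁴ × 86 = 0.0263934 m
1.2 × 500 × 2.6×10⁻⁴ = 0.15600 m
Layer 3: 0.64 × 2.2×10⁻⁴ × 220 = 0.030976 m
590 × 1.8×10⁻⁴ × 0.46 = 0.048852 m
Δh = 0.0263934 + 0.15600 + 0.030976 + 0.048852 = 0.2622214 m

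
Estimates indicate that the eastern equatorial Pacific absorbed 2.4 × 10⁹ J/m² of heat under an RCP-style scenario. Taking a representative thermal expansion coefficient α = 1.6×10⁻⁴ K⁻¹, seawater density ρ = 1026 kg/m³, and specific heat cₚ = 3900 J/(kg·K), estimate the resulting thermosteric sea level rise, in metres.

Δh = αQ/(ρcₚ) = 1.6×10⁻⁴ × 2.4×10⁹ / (1026 × 3900) ≈ 0.095966 m

Δh ≈ 0.0960 m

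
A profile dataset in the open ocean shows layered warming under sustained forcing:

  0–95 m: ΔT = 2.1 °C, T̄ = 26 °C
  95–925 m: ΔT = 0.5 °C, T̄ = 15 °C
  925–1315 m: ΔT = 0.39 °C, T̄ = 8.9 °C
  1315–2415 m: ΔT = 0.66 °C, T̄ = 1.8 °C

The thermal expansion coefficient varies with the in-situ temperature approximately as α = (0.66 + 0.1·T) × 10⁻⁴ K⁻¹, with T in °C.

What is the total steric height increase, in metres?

0.239 m of thermosteric rise

Layer 1: α = (0.66 + 0.1×26)×10⁻⁴ = 3.26×10⁻⁴ K⁻¹
Layer 2: α = (0.66 + 0.1×15)×10⁻⁴ = 2.16×10⁻⁴ K⁻¹
Layer 3: α = (0.66 + 0.1×8.9)×10⁻⁴ = 1.55×10⁻⁴ K⁻¹
Layer 4: α = (0.66 + 0.1×1.8)×10⁻⁴ = 0.84×10⁻⁴ K⁻¹
3.26×10⁻⁴ × 2.1 × 95 = 0.065037 m
Layer 2: 830 × 2.16×10⁻⁴ × 0.5 = 0.08964 m
Layer 3: 390 × 1.55×10⁻⁴ × 0.39 = 0.0235755 m
0.84×10⁻⁴ × 1100 × 0.66 = 0.060984 m
Δh = 0.065037 + 0.08964 + 0.0235755 + 0.060984 = 0.2392365 m ≈ 0.239 m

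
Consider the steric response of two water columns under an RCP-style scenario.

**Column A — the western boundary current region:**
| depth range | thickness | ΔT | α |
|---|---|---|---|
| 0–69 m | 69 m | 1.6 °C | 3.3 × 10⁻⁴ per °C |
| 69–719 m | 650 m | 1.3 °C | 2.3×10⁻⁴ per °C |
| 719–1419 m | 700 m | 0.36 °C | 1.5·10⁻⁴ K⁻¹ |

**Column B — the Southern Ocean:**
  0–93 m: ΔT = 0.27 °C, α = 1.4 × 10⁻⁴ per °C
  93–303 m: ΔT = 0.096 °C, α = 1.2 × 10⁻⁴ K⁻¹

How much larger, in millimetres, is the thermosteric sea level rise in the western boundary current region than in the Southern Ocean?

Δh_A − Δh_B ≈ 260 mm

A Layer 1: 1.6 × 3.3×10⁻⁴ × 69 = 0.036432 m
A 1.3 × 650 × 2.3×10⁻⁴ = 0.19435 m
A Layer 3: 1.5×10⁻⁴ × 700 × 0.36 = 0.03780 m
A total: 0.268582 m
B 0–93 m: 0.27 × 93 × 1.4×10⁻⁴ = 0.0035154 m
B 93–303 m: 0.096 × 210 × 1.2×10⁻⁴ = 0.0024192 m
B total: 0.0059346 m
Difference: 0.268582 − 0.0059346 = 0.2626474 m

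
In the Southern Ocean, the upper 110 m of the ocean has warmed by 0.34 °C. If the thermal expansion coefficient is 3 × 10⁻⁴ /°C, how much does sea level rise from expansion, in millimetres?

Δh = αΔT·H = 3×10⁻⁴ × 0.34 × 110 = 0.01122 m

Δh = 11.2 mm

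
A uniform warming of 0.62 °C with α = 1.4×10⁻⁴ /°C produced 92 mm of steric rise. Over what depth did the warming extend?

H ≈ 1060 m

H = Δh/(αΔT) = 0.092 / (1.4×10⁻⁴ × 0.62) ≈ 1060 m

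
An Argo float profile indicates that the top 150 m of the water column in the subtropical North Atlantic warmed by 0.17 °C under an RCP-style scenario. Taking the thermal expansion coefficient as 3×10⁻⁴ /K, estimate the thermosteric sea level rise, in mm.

7.65 mm of thermosteric rise

Δh = αΔT·H = 3×10⁻⁴ × 0.17 × 150 = 0.00765 m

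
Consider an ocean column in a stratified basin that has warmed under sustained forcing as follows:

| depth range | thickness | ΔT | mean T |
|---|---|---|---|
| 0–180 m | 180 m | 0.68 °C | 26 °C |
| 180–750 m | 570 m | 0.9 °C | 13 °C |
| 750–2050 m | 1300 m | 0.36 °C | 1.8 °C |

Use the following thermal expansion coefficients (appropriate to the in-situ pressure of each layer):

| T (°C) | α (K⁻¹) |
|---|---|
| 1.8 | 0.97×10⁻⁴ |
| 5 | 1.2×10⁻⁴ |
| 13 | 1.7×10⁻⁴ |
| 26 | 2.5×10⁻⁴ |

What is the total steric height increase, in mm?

Layer 1 at 26 °C → α = 2.5×10⁻⁴ K⁻¹
Layer 2 at 13 °C → α = 1.7×10⁻⁴ K⁻¹
Layer 3 at 1.8 °C → α = 0.97×10⁻⁴ K⁻¹
0–180 m: 2.5×10⁻⁴ × 0.68 × 180 = 0.03060 m
570 × 0.9 × 1.7×10⁻⁴ = 0.08721 m
Layer 3: 1300 × 0.97×10⁻⁴ × 0.36 = 0.045396 m
Δh = 0.03060 + 0.08721 + 0.045396 = 0.163206 m

Δh = 160 mm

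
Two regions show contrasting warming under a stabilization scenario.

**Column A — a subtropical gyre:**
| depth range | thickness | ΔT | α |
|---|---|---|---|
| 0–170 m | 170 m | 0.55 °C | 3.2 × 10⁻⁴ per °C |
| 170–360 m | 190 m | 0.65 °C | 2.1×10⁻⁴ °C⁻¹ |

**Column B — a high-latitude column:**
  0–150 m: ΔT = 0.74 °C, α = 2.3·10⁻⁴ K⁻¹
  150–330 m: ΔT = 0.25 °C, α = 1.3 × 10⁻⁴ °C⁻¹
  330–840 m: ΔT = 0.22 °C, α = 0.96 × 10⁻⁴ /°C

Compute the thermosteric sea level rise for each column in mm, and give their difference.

A: 56 mm; B: 42 mm; difference 14 mm

A Layer 1: 170 × 0.55 × 3.2×10⁻⁴ = 0.02992 m
A Layer 2: 190 × 0.65 × 2.1×10⁻⁴ = 0.025935 m
A total: 0.055855 m
B 0.74 × 150 × 2.3×10⁻⁴ = 0.02553 m
B 0.25 × 1.3×10⁻⁴ × 180 = 0.00585 m
B 330–840 m: 0.22 × 510 × 0.96×10⁻⁴ = 0.0107712 m
B total: 0.0421512 m
Difference: 0.055855 − 0.0421512 = 0.0137038 m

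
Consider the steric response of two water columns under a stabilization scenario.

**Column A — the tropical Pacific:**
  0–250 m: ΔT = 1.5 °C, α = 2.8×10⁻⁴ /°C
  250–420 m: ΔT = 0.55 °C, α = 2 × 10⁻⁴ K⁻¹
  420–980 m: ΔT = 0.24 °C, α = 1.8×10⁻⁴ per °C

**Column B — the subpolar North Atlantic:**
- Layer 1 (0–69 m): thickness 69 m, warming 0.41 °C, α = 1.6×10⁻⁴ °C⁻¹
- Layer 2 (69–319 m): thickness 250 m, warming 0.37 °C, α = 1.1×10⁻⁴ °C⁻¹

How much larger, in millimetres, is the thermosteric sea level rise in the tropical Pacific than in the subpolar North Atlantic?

Δh_A − Δh_B ≈ 133 mm

A 250 × 1.5 × 2.8×10⁻⁴ = 0.10500 m
A Layer 2: 2×10⁻⁴ × 170 × 0.55 = 0.01870 m
A 0.24 × 1.8×10⁻⁴ × 560 = 0.024192 m
A total: 0.147892 m
B 0.41 × 69 × 1.6×10⁻⁴ = 0.0045264 m
B 69–319 m: 0.37 × 1.1×10⁻⁴ × 250 = 0.010175 m
B total: 0.0147014 m
Difference: 0.147892 − 0.0147014 = 0.1331906 m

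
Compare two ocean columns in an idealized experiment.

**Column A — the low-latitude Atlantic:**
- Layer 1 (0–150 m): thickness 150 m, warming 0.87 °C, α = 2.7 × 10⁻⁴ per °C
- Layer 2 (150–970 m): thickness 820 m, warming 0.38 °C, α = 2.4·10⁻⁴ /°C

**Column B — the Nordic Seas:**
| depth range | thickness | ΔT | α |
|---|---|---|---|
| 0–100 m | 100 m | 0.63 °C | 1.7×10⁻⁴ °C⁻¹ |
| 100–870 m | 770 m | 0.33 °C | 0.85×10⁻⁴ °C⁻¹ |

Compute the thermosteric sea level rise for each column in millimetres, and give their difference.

A 0–150 m: 2.7×10⁻⁴ × 0.87 × 150 = 0.035235 m
A 2.4×10⁻⁴ × 0.38 × 820 = 0.074784 m
A total: 0.110019 m
B 0–100 m: 100 × 1.7×10⁻⁴ × 0.63 = 0.01071 m
B 100–870 m: 0.85×10⁻⁴ × 770 × 0.33 = 0.0215985 m
B total: 0.0323085 m
Difference: 0.110019 − 0.0323085 = 0.0777105 m

A: 110 mm; B: 32 mm; difference 78 mm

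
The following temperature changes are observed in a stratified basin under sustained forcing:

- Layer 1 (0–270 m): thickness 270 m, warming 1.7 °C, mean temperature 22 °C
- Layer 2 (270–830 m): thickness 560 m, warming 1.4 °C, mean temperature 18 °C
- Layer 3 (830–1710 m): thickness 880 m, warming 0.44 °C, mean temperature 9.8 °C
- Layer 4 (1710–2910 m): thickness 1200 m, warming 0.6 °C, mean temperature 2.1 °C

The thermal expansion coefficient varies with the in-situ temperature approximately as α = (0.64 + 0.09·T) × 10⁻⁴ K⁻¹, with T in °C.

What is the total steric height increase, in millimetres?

Δh = 416 mm

Layer 1: α = (0.64 + 0.09×22)×10⁻⁴ = 2.62×10⁻⁴ K⁻¹
Layer 2: α = (0.64 + 0.09×18)×10⁻⁴ = 2.26×10⁻⁴ K⁻¹
Layer 3: α = (0.64 + 0.09×9.8)×10⁻⁴ = 1.522×10⁻⁴ K⁻¹
Layer 4: α = (0.64 + 0.09×2.1)×10⁻⁴ = 0.829×10⁻⁴ K⁻¹
1.7 × 2.62×10⁻⁴ × 270 = 0.120258 m
1.4 × 560 × 2.26×10⁻⁴ = 0.177184 m
830–1710 m: 880 × 1.522×10⁻⁴ × 0.44 = 0.05893184 m
Layer 4: 1200 × 0.6 × 0.829×10⁻⁴ = 0.059688 m
Δh = 0.120258 + 0.177184 + 0.05893184 + 0.059688 = 0.41606184 m ≈ 416 mm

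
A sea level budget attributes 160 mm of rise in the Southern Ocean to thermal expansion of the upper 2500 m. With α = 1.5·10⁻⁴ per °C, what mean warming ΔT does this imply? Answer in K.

about 0.43 K

ΔT = Δh/(αH) = 0.16 / (1.5×10⁻⁴ × 2500) ≈ 0.4267 K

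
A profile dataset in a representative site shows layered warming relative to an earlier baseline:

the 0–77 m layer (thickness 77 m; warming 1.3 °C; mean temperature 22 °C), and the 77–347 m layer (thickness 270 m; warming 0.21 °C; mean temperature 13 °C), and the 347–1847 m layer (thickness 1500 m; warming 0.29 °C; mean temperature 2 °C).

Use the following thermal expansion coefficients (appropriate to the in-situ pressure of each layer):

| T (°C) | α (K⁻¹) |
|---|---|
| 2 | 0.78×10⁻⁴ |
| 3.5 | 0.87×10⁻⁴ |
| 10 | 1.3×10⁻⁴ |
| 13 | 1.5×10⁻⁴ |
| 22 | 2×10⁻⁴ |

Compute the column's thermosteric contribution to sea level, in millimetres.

Layer 1 at 22 °C → α = 2×10⁻⁴ K⁻¹
Layer 2 at 13 °C → α = 1.5×10⁻⁴ K⁻¹
Layer 3 at 2 °C → α = 0.78×10⁻⁴ K⁻¹
77 × 1.3 × 2×10⁻⁴ = 0.02002 m
0.21 × 1.5×10⁻⁴ × 270 = 0.008505 m
347–1847 m: 1500 × 0.78×10⁻⁴ × 0.29 = 0.03393 m
Δh = 0.02002 + 0.008505 + 0.03393 = 0.062455 m ≈ 62.5 mm

Δh ≈ 62.5 mm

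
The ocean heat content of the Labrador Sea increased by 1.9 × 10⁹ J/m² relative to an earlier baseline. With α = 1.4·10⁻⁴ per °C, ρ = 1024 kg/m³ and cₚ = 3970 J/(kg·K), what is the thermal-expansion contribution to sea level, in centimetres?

6.5 cm of thermosteric rise

Δh = αQ/(ρcₚ) = 1.4×10⁻⁴ × 1.9×10⁹ / (1024 × 3970) ≈ 0.065432 m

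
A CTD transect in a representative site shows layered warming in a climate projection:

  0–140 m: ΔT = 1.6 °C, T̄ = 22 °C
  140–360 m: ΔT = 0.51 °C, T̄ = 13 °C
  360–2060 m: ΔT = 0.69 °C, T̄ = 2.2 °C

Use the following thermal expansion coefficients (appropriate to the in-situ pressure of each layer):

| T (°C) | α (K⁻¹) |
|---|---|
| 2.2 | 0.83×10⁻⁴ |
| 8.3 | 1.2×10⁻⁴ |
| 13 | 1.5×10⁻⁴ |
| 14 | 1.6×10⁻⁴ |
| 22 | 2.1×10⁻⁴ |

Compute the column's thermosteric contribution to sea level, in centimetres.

Layer 1 at 22 °C → α = 2.1×10⁻⁴ K⁻¹
Layer 2 at 13 °C → α = 1.5×10⁻⁴ K⁻¹
Layer 3 at 2.2 °C → α = 0.83×10⁻⁴ K⁻¹
2.1×10⁻⁴ × 140 × 1.6 = 0.04704 m
Layer 2: 1.5×10⁻⁴ × 220 × 0.51 = 0.01683 m
Layer 3: 0.69 × 0.83×10⁻⁴ × 1700 = 0.097359 m
Δh = 0.04704 + 0.01683 + 0.097359 = 0.161229 m ≈ 16 cm

16 cm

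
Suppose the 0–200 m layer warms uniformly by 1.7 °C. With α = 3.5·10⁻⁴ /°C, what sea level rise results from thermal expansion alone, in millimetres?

Δh = 119 mm

Δh = αΔT·H = 3.5×10⁻⁴ × 1.7 × 200 = 0.11900 m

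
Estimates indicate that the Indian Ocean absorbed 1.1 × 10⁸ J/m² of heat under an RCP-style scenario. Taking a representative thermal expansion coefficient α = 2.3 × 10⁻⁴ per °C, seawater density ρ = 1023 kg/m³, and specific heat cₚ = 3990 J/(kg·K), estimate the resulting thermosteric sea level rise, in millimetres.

Δh ≈ 6.20 mm

Δh = αQ/(ρcₚ) = 2.3×10⁻⁴ × 1.1×10⁸ / (1023 × 3990) ≈ 0.0061983 m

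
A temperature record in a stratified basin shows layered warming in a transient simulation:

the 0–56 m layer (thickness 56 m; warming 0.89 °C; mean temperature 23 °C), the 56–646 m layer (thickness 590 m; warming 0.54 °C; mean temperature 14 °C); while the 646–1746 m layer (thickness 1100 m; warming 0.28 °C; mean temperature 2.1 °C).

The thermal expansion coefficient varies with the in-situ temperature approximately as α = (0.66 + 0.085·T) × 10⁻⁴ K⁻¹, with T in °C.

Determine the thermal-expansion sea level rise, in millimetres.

Layer 1: α = (0.66 + 0.085×23)×10⁻⁴ = 2.615×10⁻⁴ K⁻¹
Layer 2: α = (0.66 + 0.085×14)×10⁻⁴ = 1.85×10⁻⁴ K⁻¹
Layer 3: α = (0.66 + 0.085×2.1)×10⁻⁴ = 0.8385×10⁻⁴ K⁻¹
Layer 1: 2.615×10⁻⁴ × 56 × 0.89 = 0.01303316 m
Layer 2: 590 × 1.85×10⁻⁴ × 0.54 = 0.058941 m
Layer 3: 0.28 × 1100 × 0.8385×10⁻⁴ = 0.0258258 m
Δh = 0.01303316 + 0.058941 + 0.0258258 = 0.09779996 m

Δh = 98 mm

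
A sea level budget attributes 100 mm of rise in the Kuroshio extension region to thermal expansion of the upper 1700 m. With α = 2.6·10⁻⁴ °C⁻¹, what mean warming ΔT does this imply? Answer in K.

ΔT = Δh/(αH) = 0.1 / (2.6×10⁻⁴ × 1700) ≈ 0.2262 K

0.226 K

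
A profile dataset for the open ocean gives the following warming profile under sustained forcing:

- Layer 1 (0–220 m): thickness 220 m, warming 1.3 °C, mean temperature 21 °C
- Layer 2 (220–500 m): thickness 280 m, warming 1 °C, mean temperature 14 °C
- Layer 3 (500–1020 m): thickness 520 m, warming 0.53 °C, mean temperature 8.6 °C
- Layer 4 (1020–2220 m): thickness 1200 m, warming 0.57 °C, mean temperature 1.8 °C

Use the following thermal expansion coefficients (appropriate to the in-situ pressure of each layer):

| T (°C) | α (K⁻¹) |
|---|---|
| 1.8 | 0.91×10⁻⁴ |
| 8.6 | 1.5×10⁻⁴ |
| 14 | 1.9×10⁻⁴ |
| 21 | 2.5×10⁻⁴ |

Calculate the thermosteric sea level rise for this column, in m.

Δh ≈ 0.23 m

Layer 1 at 21 °C → α = 2.5×10⁻⁴ K⁻¹
Layer 2 at 14 °C → α = 1.9×10⁻⁴ K⁻¹
Layer 3 at 8.6 °C → α = 1.5×10⁻⁴ K⁻¹
Layer 4 at 1.8 °C → α = 0.91×10⁻⁴ K⁻¹
0–220 m: 1.3 × 220 × 2.5×10⁻⁴ = 0.07150 m
Layer 2: 280 × 1.9×10⁻⁴ × 1 = 0.05320 m
Layer 3: 0.53 × 520 × 1.5×10⁻⁴ = 0.04134 m
1200 × 0.57 × 0.91×10⁻⁴ = 0.062244 m
Δh = 0.07150 + 0.05320 + 0.04134 + 0.062244 = 0.228284 m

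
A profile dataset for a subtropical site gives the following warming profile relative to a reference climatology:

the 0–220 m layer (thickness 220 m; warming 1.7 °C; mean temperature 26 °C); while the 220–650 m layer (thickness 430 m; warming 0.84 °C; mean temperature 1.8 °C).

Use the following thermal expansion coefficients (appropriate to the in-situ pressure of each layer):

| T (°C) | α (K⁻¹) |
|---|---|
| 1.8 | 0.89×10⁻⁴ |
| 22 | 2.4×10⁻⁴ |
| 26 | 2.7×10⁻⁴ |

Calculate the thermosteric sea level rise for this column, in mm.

133 mm

Layer 1 at 26 °C → α = 2.7×10⁻⁴ K⁻¹
Layer 2 at 1.8 °C → α = 0.89×10⁻⁴ K⁻¹
0–220 m: 1.7 × 220 × 2.7×10⁻⁴ = 0.10098 m
220–650 m: 0.84 × 430 × 0.89×10⁻⁴ = 0.0321468 m
Δh = 0.10098 + 0.0321468 = 0.1331268 m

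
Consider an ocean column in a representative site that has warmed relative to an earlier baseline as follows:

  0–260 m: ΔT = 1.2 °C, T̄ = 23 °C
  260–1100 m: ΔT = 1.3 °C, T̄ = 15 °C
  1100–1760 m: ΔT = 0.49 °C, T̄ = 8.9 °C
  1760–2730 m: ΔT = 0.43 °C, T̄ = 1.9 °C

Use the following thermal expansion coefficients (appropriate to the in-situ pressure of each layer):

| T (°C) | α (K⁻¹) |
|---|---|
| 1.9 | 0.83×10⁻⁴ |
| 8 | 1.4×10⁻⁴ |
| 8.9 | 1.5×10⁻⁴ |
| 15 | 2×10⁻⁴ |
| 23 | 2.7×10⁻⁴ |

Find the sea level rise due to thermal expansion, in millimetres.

Layer 1 at 23 °C → α = 2.7×10⁻⁴ K⁻¹
Layer 2 at 15 °C → α = 2×10⁻⁴ K⁻¹
Layer 3 at 8.9 °C → α = 1.5×10⁻⁴ K⁻¹
Layer 4 at 1.9 °C → α = 0.83×10⁻⁴ K⁻¹
0–260 m: 2.7×10⁻⁴ × 260 × 1.2 = 0.08424 m
260–1100 m: 2×10⁻⁴ × 840 × 1.3 = 0.21840 m
Layer 3: 660 × 0.49 × 1.5×10⁻⁴ = 0.04851 m
Layer 4: 0.43 × 0.83×10⁻⁴ × 970 = 0.0346193 m
Δh = 0.08424 + 0.21840 + 0.04851 + 0.0346193 = 0.3857693 m

390 mm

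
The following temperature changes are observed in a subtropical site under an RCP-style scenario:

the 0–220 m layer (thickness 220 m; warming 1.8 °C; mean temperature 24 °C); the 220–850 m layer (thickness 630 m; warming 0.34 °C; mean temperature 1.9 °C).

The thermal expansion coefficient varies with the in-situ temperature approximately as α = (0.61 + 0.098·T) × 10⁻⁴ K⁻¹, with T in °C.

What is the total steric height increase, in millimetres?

Layer 1: α = (0.61 + 0.098×24)×10⁻⁴ = 2.962×10⁻⁴ K⁻¹
Layer 2: α = (0.61 + 0.098×1.9)×10⁻⁴ = 0.7962×10⁻⁴ K⁻¹
Layer 1: 2.962×10⁻⁴ × 1.8 × 220 = 0.1172952 m
220–850 m: 630 × 0.34 × 0.7962×10⁻⁴ = 0.017054604 m
Δh = 0.1172952 + 0.017054604 = 0.134349804 m ≈ 134 mm

134 mm of thermosteric rise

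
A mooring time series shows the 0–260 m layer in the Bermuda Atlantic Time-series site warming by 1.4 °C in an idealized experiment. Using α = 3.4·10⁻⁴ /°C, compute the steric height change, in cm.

Δh = 12.4 cm

Δh = αΔT·H = 3.4×10⁻⁴ × 1.4 × 260 = 0.12376 m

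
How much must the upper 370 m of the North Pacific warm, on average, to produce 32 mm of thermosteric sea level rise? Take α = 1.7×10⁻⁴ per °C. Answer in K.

ΔT ≈ 0.51 K

ΔT = Δh/(αH) = 0.032 / (1.7×10⁻⁴ × 370) ≈ 0.5087 K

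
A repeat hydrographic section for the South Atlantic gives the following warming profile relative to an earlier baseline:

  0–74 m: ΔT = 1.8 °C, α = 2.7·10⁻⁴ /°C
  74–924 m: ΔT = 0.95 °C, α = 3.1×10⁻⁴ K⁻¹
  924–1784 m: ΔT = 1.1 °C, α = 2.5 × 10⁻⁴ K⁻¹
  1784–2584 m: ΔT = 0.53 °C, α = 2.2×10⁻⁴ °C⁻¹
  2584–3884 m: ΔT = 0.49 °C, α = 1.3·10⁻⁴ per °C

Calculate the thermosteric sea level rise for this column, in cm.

69.9 cm

0–74 m: 1.8 × 74 × 2.7×10⁻⁴ = 0.035964 m
3.1×10⁻⁴ × 850 × 0.95 = 0.250325 m
924–1784 m: 1.1 × 2.5×10⁻⁴ × 860 = 0.23650 m
2.2×10⁻⁴ × 0.53 × 800 = 0.09328 m
1.3×10⁻⁴ × 1300 × 0.49 = 0.08281 m
Δh = 0.035964 + 0.250325 + 0.23650 + 0.09328 + 0.08281 = 0.698879 m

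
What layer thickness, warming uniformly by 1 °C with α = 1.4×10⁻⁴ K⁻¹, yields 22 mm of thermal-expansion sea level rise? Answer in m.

about 160 m

H = Δh/(αΔT) = 0.022 / (1.4×10⁻⁴ × 1) ≈ 157.1 m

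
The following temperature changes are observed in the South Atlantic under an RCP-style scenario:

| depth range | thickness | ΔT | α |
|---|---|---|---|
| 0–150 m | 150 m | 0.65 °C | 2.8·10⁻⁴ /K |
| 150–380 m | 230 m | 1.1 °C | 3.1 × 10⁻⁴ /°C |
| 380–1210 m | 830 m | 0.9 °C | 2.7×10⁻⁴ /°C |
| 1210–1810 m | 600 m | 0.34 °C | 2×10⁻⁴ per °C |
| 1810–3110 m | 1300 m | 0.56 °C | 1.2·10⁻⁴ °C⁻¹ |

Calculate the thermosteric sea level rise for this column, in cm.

Δh = 43.6 cm

Layer 1: 150 × 2.8×10⁻⁴ × 0.65 = 0.02730 m
Layer 2: 1.1 × 3.1×10⁻⁴ × 230 = 0.07843 m
380–1210 m: 0.9 × 830 × 2.7×10⁻⁴ = 0.20169 m
1210–1810 m: 600 × 2×10⁻⁴ × 0.34 = 0.04080 m
0.56 × 1300 × 1.2×10⁻⁴ = 0.08736 m
Δh = 0.02730 + 0.07843 + 0.20169 + 0.04080 + 0.08736 = 0.43558 m ≈ 43.6 cm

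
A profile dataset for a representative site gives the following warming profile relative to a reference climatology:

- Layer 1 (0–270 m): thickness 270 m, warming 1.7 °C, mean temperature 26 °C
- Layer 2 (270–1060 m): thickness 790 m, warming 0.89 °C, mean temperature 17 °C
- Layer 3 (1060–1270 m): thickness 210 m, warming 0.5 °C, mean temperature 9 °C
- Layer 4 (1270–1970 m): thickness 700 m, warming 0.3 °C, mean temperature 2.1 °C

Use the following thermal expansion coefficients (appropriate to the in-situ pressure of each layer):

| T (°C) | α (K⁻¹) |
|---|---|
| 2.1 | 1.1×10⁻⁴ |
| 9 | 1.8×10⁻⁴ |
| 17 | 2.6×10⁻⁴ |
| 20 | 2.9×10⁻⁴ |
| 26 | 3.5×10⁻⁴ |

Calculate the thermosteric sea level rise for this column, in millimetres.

about 390 mm

Layer 1 at 26 °C → α = 3.5×10⁻⁴ K⁻¹
Layer 2 at 17 °C → α = 2.6×10⁻⁴ K⁻¹
Layer 3 at 9 °C → α = 1.8×10⁻⁴ K⁻¹
Layer 4 at 2.1 °C → α = 1.1×10⁻⁴ K⁻¹
0–270 m: 1.7 × 3.5×10⁻⁴ × 270 = 0.16065 m
Layer 2: 790 × 0.89 × 2.6×10⁻⁴ = 0.182806 m
1060–1270 m: 0.5 × 1.8×10⁻⁴ × 210 = 0.01890 m
Layer 4: 700 × 0.3 × 1.1×10⁻⁴ = 0.02310 m
Δh = 0.16065 + 0.182806 + 0.01890 + 0.02310 = 0.385456 m ≈ 390 mm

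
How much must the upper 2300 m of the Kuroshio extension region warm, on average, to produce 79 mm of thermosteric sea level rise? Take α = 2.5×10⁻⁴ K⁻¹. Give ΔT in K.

ΔT = Δh/(αH) = 0.079 / (2.5×10⁻⁴ × 2300) ≈ 0.1374 K

ΔT ≈ 0.137 K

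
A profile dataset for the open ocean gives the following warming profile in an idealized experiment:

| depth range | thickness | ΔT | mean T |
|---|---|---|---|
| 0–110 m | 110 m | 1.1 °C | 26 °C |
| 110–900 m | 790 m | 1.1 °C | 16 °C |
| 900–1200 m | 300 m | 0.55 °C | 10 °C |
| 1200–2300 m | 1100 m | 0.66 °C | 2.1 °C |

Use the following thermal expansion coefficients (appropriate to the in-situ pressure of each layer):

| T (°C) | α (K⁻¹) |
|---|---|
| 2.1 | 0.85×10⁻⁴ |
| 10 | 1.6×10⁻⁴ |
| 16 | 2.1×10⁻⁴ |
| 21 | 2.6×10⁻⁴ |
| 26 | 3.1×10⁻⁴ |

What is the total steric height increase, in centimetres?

Layer 1 at 26 °C → α = 3.1×10⁻⁴ K⁻¹
Layer 2 at 16 °C → α = 2.1×10⁻⁴ K⁻¹
Layer 3 at 10 °C → α = 1.6×10⁻⁴ K⁻¹
Layer 4 at 2.1 °C → α = 0.85×10⁻⁴ K⁻¹
110 × 3.1×10⁻⁴ × 1.1 = 0.03751 m
110–900 m: 2.1×10⁻⁴ × 1.1 × 790 = 0.18249 m
Layer 3: 0.55 × 300 × 1.6×10⁻⁴ = 0.02640 m
0.66 × 0.85×10⁻⁴ × 1100 = 0.06171 m
Δh = 0.03751 + 0.18249 + 0.02640 + 0.06171 = 0.30811 m

30.8 cm of thermosteric rise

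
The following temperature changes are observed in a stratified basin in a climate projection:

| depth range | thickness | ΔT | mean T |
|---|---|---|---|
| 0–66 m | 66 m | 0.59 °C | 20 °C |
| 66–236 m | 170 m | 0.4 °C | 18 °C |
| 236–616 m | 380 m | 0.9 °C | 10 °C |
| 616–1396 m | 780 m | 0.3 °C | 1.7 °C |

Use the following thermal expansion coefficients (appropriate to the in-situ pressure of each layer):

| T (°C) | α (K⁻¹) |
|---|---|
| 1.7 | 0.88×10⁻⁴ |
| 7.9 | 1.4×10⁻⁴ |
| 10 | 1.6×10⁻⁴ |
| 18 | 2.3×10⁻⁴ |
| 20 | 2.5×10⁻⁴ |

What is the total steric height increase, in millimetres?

101 mm of thermosteric rise

Layer 1 at 20 °C → α = 2.5×10⁻⁴ K⁻¹
Layer 2 at 18 °C → α = 2.3×10⁻⁴ K⁻¹
Layer 3 at 10 °C → α = 1.6×10⁻⁴ K⁻¹
Layer 4 at 1.7 °C → α = 0.88×10⁻⁴ K⁻¹
Layer 1: 0.59 × 2.5×10⁻⁴ × 66 = 0.009735 m
Layer 2: 170 × 0.4 × 2.3×10⁻⁴ = 0.01564 m
236–616 m: 380 × 0.9 × 1.6×10⁻⁴ = 0.05472 m
Layer 4: 0.88×10⁻⁴ × 0.3 × 780 = 0.020592 m
Δh = 0.009735 + 0.01564 + 0.05472 + 0.020592 = 0.100687 m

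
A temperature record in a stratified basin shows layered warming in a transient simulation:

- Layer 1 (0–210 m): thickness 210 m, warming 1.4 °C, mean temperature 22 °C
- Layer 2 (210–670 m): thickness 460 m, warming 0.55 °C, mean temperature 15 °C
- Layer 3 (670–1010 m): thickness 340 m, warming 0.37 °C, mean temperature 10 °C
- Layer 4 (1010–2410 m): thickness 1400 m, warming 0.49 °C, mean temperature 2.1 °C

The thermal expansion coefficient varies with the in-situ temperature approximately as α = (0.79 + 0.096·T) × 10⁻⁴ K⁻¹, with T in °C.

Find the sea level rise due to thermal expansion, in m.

Δh = 0.232 m

Layer 1: α = (0.79 + 0.096×22)×10⁻⁴ = 2.902×10⁻⁴ K⁻¹
Layer 2: α = (0.79 + 0.096×15)×10⁻⁴ = 2.23×10⁻⁴ K⁻¹
Layer 3: α = (0.79 + 0.096×10)×10⁻⁴ = 1.75×10⁻⁴ K⁻¹
Layer 4: α = (0.79 + 0.096×2.1)×10⁻⁴ = 0.9916×10⁻⁴ K⁻¹
2.902×10⁻⁴ × 210 × 1.4 = 0.0853188 m
Layer 2: 460 × 2.23×10⁻⁴ × 0.55 = 0.056419 m
0.37 × 340 × 1.75×10⁻⁴ = 0.022015 m
1400 × 0.9916×10⁻⁴ × 0.49 = 0.06802376 m
Δh = 0.0853188 + 0.056419 + 0.022015 + 0.06802376 = 0.23177656 m ≈ 0.232 m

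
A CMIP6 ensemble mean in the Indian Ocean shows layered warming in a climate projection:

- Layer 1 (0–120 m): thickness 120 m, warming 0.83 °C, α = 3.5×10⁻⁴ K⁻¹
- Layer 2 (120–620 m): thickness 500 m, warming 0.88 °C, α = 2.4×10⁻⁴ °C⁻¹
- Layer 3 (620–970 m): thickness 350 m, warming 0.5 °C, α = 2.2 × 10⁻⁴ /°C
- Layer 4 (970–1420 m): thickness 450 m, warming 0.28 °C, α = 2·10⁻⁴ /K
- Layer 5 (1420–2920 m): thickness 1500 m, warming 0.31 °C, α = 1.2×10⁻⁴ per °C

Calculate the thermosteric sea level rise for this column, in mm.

Δh = 260 mm

0–120 m: 0.83 × 3.5×10⁻⁴ × 120 = 0.03486 m
120–620 m: 500 × 2.4×10⁻⁴ × 0.88 = 0.10560 m
350 × 0.5 × 2.2×10⁻⁴ = 0.03850 m
Layer 4: 0.28 × 2×10⁻⁴ × 450 = 0.02520 m
0.31 × 1.2×10⁻⁴ × 1500 = 0.05580 m
Δh = 0.03486 + 0.10560 + 0.03850 + 0.02520 + 0.05580 = 0.25996 m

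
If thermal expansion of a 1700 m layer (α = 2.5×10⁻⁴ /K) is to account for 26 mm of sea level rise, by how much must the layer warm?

ΔT = Δh/(αH) = 0.026 / (2.5×10⁻⁴ × 1700) ≈ 0.06118 K

ΔT ≈ 0.0612 K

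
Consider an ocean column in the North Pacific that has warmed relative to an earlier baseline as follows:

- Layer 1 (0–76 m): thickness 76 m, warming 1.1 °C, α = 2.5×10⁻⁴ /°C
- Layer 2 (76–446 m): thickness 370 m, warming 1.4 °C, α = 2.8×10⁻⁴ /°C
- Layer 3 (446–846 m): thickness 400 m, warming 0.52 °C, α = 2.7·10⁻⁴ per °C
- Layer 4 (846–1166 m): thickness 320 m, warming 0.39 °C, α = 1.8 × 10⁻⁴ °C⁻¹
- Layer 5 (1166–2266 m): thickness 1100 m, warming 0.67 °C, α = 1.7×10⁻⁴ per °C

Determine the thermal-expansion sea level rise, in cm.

Δh = 37.0 cm

1.1 × 2.5×10⁻⁴ × 76 = 0.02090 m
76–446 m: 1.4 × 2.8×10⁻⁴ × 370 = 0.14504 m
446–846 m: 400 × 0.52 × 2.7×10⁻⁴ = 0.05616 m
1.8×10⁻⁴ × 320 × 0.39 = 0.022464 m
1166–2266 m: 1100 × 1.7×10⁻⁴ × 0.67 = 0.12529 m
Δh = 0.02090 + 0.14504 + 0.05616 + 0.022464 + 0.12529 = 0.369854 m ≈ 37.0 cm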